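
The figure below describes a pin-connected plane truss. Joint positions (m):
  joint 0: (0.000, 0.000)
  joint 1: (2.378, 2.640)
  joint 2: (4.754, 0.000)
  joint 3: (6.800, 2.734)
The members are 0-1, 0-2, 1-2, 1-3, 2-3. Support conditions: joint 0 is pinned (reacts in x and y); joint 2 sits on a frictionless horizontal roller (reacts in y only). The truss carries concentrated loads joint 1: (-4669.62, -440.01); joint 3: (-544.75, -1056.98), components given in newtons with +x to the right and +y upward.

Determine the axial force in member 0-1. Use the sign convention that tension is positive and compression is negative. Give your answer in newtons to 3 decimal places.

-3595.409

N=4 nodes, M=5 members, R=3 reactions → 2N=8, M+R=8
member 0 (0-1): L=3.5531, (cx,cy)=(0.6693,0.7430)
member 1 (0-2): L=4.7540, (cx,cy)=(1.0000,0.0000)
member 2 (1-2): L=3.5518, (cx,cy)=(0.6690,-0.7433)
member 3 (1-3): L=4.4230, (cx,cy)=(0.9998,0.0213)
member 4 (2-3): L=3.4148, (cx,cy)=(0.5992,0.8006)
solve A·x = −loads:
  F[0-1] = -3595.4092 N (compression)
  F[0-2] = -2808.0501 N (compression)
  F[1-2] = +3009.2383 N (tension)
  F[1-3] = +250.2824 N (tension)
  F[2-3] = -1326.8256 N (compression)
  Rx@0 = +5214.3700 N
  Ry@0 = +2671.4400 N
  Ry@2 = -1174.4500 N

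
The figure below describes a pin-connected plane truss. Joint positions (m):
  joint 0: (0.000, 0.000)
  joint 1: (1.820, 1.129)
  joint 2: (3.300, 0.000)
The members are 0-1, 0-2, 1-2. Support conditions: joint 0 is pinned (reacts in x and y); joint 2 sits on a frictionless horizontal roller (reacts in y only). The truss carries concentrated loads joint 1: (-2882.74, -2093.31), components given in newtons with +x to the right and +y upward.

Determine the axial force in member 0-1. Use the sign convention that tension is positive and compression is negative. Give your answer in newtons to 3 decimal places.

-3651.889

N=3 nodes, M=3 members, R=3 reactions → 2N=6, M+R=6
member 0 (0-1): L=2.1417, (cx,cy)=(0.8498,0.5271)
member 1 (0-2): L=3.3000, (cx,cy)=(1.0000,0.0000)
member 2 (1-2): L=1.8615, (cx,cy)=(0.7951,-0.6065)
solve A·x = −loads:
  F[0-1] = -3651.8894 N (compression)
  F[0-2] = +220.5524 N (tension)
  F[1-2] = -277.3985 N (compression)
  Rx@0 = +2882.7400 N
  Ry@0 = +1925.0643 N
  Ry@2 = +168.2457 N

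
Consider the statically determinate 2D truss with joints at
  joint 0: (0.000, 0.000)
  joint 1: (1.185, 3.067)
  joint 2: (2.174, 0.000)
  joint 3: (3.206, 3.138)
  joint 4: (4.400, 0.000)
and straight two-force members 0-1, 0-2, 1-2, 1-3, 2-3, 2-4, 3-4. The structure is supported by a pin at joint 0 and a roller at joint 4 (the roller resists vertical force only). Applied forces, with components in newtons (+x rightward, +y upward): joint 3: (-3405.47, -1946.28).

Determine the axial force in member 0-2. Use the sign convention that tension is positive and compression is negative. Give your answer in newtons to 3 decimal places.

-2263.021

N=5 nodes, M=7 members, R=3 reactions → 2N=10, M+R=10
member 0 (0-1): L=3.2880, (cx,cy)=(0.3604,0.9328)
member 1 (0-2): L=2.1740, (cx,cy)=(1.0000,0.0000)
member 2 (1-2): L=3.2225, (cx,cy)=(0.3069,-0.9517)
member 3 (1-3): L=2.0222, (cx,cy)=(0.9994,0.0351)
member 4 (2-3): L=3.3033, (cx,cy)=(0.3124,0.9499)
member 5 (2-4): L=2.2260, (cx,cy)=(1.0000,0.0000)
member 6 (3-4): L=3.3575, (cx,cy)=(0.3556,-0.9346)
solve A·x = −loads:
  F[0-1] = -3169.8994 N (compression)
  F[0-2] = -2263.0215 N (compression)
  F[1-2] = +3030.3011 N (tension)
  F[1-3] = -2073.7357 N (compression)
  F[2-3] = -3036.0230 N (compression)
  F[2-4] = -384.5262 N (compression)
  F[3-4] = +1081.2725 N (tension)
  Rx@0 = +3405.4700 N
  Ry@0 = +2956.8689 N
  Ry@4 = -1010.5889 N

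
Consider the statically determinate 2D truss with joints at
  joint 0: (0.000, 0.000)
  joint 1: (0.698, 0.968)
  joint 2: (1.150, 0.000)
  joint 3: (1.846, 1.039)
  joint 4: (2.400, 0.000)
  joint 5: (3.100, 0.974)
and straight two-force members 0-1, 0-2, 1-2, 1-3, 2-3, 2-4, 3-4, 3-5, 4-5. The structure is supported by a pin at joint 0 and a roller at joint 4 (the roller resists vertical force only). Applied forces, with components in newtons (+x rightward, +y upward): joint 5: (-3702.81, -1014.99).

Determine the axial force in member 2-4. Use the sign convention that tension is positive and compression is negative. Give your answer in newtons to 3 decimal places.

-1558.883

N=6 nodes, M=9 members, R=3 reactions → 2N=12, M+R=12
member 0 (0-1): L=1.1934, (cx,cy)=(0.5849,0.8111)
member 1 (0-2): L=1.1500, (cx,cy)=(1.0000,0.0000)
member 2 (1-2): L=1.0683, (cx,cy)=(0.4231,-0.9061)
member 3 (1-3): L=1.1502, (cx,cy)=(0.9981,0.0617)
member 4 (2-3): L=1.2506, (cx,cy)=(0.5565,0.8308)
member 5 (2-4): L=1.2500, (cx,cy)=(1.0000,0.0000)
member 6 (3-4): L=1.1775, (cx,cy)=(0.4705,-0.8824)
member 7 (3-5): L=1.2557, (cx,cy)=(0.9987,-0.0518)
member 8 (4-5): L=1.1994, (cx,cy)=(0.5836,0.8120)
solve A·x = −loads:
  F[0-1] = -1487.6758 N (compression)
  F[0-2] = -2832.7004 N (compression)
  F[1-2] = +1236.6494 N (tension)
  F[1-3] = -1395.9863 N (compression)
  F[2-3] = -1348.6858 N (compression)
  F[2-4] = -1558.8827 N (compression)
  F[3-4] = +1535.8918 N (tension)
  F[3-5] = -2870.4128 N (compression)
  F[4-5] = -1432.9045 N (compression)
  Rx@0 = +3702.8100 N
  Ry@0 = +1206.6850 N
  Ry@4 = -191.6950 N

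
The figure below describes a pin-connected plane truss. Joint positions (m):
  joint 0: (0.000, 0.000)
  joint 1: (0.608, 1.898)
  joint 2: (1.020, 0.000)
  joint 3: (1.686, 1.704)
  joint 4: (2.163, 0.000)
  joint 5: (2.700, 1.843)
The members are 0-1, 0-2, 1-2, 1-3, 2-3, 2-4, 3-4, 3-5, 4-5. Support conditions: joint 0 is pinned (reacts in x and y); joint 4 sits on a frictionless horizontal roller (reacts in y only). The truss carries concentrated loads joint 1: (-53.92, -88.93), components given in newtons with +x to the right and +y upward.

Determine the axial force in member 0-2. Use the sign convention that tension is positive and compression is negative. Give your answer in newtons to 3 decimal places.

-18.284

N=6 nodes, M=9 members, R=3 reactions → 2N=12, M+R=12
member 0 (0-1): L=1.9930, (cx,cy)=(0.3051,0.9523)
member 1 (0-2): L=1.0200, (cx,cy)=(1.0000,0.0000)
member 2 (1-2): L=1.9422, (cx,cy)=(0.2121,-0.9772)
member 3 (1-3): L=1.0953, (cx,cy)=(0.9842,-0.1771)
member 4 (2-3): L=1.8295, (cx,cy)=(0.3640,0.9314)
member 5 (2-4): L=1.1430, (cx,cy)=(1.0000,0.0000)
member 6 (3-4): L=1.7695, (cx,cy)=(0.2696,-0.9630)
member 7 (3-5): L=1.0235, (cx,cy)=(0.9907,0.1358)
member 8 (4-5): L=1.9196, (cx,cy)=(0.2797,0.9601)
solve A·x = −loads:
  F[0-1] = -116.8150 N (compression)
  F[0-2] = -18.2836 N (compression)
  F[1-2] = +20.2608 N (tension)
  F[1-3] = +14.2103 N (tension)
  F[2-3] = -21.2582 N (compression)
  F[2-4] = -6.2471 N (compression)
  F[3-4] = +23.1744 N (tension)
  F[3-5] = -0.0000 N (tension)
  F[4-5] = +0.0000 N (tension)
  Rx@0 = +53.9200 N
  Ry@0 = +111.2466 N
  Ry@4 = -22.3166 N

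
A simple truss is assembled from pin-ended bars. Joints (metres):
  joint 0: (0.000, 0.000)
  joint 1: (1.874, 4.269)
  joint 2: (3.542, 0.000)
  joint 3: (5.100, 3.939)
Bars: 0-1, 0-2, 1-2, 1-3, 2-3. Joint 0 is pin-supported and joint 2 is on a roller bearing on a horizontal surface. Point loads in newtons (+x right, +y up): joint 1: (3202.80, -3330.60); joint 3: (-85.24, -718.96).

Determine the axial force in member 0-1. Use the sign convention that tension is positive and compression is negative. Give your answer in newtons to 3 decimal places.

N=4 nodes, M=5 members, R=3 reactions → 2N=8, M+R=8
member 0 (0-1): L=4.6622, (cx,cy)=(0.4020,0.9157)
member 1 (0-2): L=3.5420, (cx,cy)=(1.0000,0.0000)
member 2 (1-2): L=4.5833, (cx,cy)=(0.3639,-0.9314)
member 3 (1-3): L=3.2428, (cx,cy)=(0.9948,-0.1018)
member 4 (2-3): L=4.2359, (cx,cy)=(0.3678,0.9299)
solve A·x = −loads:
  F[0-1] = +2744.6693 N (tension)
  F[0-2] = +2014.3265 N (tension)
  F[1-2] = -6295.0349 N (compression)
  F[1-3] = +192.3867 N (tension)
  F[2-3] = -752.1027 N (compression)
  Rx@0 = -3117.5600 N
  Ry@0 = -2513.1823 N
  Ry@2 = +6562.7423 N

2744.669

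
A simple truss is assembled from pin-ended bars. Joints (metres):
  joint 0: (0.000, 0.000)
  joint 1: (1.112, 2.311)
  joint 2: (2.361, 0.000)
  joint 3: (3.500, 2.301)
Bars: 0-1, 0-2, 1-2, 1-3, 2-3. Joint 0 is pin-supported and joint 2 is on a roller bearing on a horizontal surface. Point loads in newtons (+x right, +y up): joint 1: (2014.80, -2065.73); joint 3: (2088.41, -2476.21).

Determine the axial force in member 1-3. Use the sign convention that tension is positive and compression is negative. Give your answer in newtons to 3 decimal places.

N=4 nodes, M=5 members, R=3 reactions → 2N=8, M+R=8
member 0 (0-1): L=2.5646, (cx,cy)=(0.4336,0.9011)
member 1 (0-2): L=2.3610, (cx,cy)=(1.0000,0.0000)
member 2 (1-2): L=2.6269, (cx,cy)=(0.4755,-0.8797)
member 3 (1-3): L=2.3880, (cx,cy)=(1.0000,-0.0042)
member 4 (2-3): L=2.5675, (cx,cy)=(0.4436,0.8962)
solve A·x = −loads:
  F[0-1] = +4560.2153 N (tension)
  F[0-2] = +2125.9332 N (tension)
  F[1-2] = -7034.8669 N (compression)
  F[1-3] = +3307.3127 N (tension)
  F[2-3] = -2747.5211 N (compression)
  Rx@0 = -4103.2100 N
  Ry@0 = -4109.2506 N
  Ry@2 = +8651.1906 N

3307.313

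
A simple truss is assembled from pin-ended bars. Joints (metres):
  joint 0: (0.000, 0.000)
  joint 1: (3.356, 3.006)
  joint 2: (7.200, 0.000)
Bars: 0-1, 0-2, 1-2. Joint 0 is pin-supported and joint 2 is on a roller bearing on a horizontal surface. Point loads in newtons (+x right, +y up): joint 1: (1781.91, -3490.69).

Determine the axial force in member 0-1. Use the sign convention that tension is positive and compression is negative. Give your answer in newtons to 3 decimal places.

N=3 nodes, M=3 members, R=3 reactions → 2N=6, M+R=6
member 0 (0-1): L=4.5054, (cx,cy)=(0.7449,0.6672)
member 1 (0-2): L=7.2000, (cx,cy)=(1.0000,0.0000)
member 2 (1-2): L=4.8798, (cx,cy)=(0.7877,-0.6160)
solve A·x = −loads:
  F[0-1] = -1678.2047 N (compression)
  F[0-2] = +3031.9733 N (tension)
  F[1-2] = -3848.9594 N (compression)
  Rx@0 = -1781.9100 N
  Ry@0 = +1119.6932 N
  Ry@2 = +2370.9968 N

-1678.205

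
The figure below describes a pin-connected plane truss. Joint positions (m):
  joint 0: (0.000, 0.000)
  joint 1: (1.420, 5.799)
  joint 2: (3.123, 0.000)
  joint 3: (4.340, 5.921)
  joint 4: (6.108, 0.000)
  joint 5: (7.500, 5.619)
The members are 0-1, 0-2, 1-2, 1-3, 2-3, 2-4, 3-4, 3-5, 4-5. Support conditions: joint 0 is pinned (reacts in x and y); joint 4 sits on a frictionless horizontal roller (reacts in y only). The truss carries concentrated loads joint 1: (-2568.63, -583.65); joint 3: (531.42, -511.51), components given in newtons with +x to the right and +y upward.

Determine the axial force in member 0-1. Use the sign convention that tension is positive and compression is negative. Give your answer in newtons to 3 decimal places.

N=6 nodes, M=9 members, R=3 reactions → 2N=12, M+R=12
member 0 (0-1): L=5.9703, (cx,cy)=(0.2378,0.9713)
member 1 (0-2): L=3.1230, (cx,cy)=(1.0000,0.0000)
member 2 (1-2): L=6.0439, (cx,cy)=(0.2818,-0.9595)
member 3 (1-3): L=2.9225, (cx,cy)=(0.9991,0.0417)
member 4 (2-3): L=6.0448, (cx,cy)=(0.2013,0.9795)
member 5 (2-4): L=2.9850, (cx,cy)=(1.0000,0.0000)
member 6 (3-4): L=6.1793, (cx,cy)=(0.2861,-0.9582)
member 7 (3-5): L=3.1744, (cx,cy)=(0.9955,-0.0951)
member 8 (4-5): L=5.7889, (cx,cy)=(0.2405,0.9707)
solve A·x = −loads:
  F[0-1] = -2593.9943 N (compression)
  F[0-2] = -1420.2468 N (compression)
  F[1-2] = +2077.1583 N (tension)
  F[1-3] = +1367.5735 N (tension)
  F[2-3] = -2034.6577 N (compression)
  F[2-4] = -425.3221 N (compression)
  F[3-4] = +1486.5406 N (tension)
  F[3-5] = +0.0000 N (tension)
  F[4-5] = -0.0000 N (compression)
  Rx@0 = +2037.2100 N
  Ry@0 = +2519.5561 N
  Ry@4 = -1424.3961 N

-2593.994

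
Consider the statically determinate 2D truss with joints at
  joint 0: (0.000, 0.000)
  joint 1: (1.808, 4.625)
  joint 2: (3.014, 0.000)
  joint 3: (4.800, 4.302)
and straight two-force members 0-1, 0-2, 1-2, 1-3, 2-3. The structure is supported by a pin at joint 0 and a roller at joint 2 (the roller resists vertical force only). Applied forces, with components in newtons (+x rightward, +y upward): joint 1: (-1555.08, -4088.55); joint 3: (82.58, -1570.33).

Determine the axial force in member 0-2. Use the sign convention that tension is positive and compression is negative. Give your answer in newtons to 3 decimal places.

N=4 nodes, M=5 members, R=3 reactions → 2N=8, M+R=8
member 0 (0-1): L=4.9658, (cx,cy)=(0.3641,0.9314)
member 1 (0-2): L=3.0140, (cx,cy)=(1.0000,0.0000)
member 2 (1-2): L=4.7797, (cx,cy)=(0.2523,-0.9676)
member 3 (1-3): L=3.0094, (cx,cy)=(0.9942,-0.1073)
member 4 (2-3): L=4.6580, (cx,cy)=(0.3834,0.9236)
solve A·x = −loads:
  F[0-1] = -3192.9975 N (compression)
  F[0-2] = -309.9679 N (compression)
  F[1-2] = -1230.4091 N (compression)
  F[1-3] = +707.0889 N (tension)
  F[2-3] = -1618.1068 N (compression)
  Rx@0 = +1472.5000 N
  Ry@0 = +2973.8446 N
  Ry@2 = +2685.0354 N

-309.968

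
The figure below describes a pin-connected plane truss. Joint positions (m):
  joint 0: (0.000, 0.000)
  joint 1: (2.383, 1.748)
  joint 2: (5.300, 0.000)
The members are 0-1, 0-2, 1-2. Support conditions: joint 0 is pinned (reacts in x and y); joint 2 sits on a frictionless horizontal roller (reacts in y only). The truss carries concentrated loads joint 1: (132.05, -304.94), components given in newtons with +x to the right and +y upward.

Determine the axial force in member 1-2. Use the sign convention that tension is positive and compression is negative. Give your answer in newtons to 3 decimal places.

N=3 nodes, M=3 members, R=3 reactions → 2N=6, M+R=6
member 0 (0-1): L=2.9554, (cx,cy)=(0.8063,0.5915)
member 1 (0-2): L=5.3000, (cx,cy)=(1.0000,0.0000)
member 2 (1-2): L=3.4006, (cx,cy)=(0.8578,-0.5140)
solve A·x = −loads:
  F[0-1] = -210.1227 N (compression)
  F[0-2] = +301.4781 N (tension)
  F[1-2] = -351.4640 N (compression)
  Rx@0 = -132.0500 N
  Ry@0 = +124.2805 N
  Ry@2 = +180.6595 N

-351.464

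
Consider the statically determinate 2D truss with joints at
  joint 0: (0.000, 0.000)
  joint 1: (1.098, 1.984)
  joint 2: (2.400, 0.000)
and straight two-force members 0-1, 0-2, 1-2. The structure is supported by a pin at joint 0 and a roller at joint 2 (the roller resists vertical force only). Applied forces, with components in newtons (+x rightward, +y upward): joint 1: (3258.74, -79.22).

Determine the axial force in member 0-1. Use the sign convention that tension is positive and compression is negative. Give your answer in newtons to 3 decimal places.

3029.802

N=3 nodes, M=3 members, R=3 reactions → 2N=6, M+R=6
member 0 (0-1): L=2.2676, (cx,cy)=(0.4842,0.8749)
member 1 (0-2): L=2.4000, (cx,cy)=(1.0000,0.0000)
member 2 (1-2): L=2.3731, (cx,cy)=(0.5487,-0.8360)
solve A·x = −loads:
  F[0-1] = +3029.8019 N (tension)
  F[0-2] = +1791.6510 N (tension)
  F[1-2] = -3265.5244 N (compression)
  Rx@0 = -3258.7400 N
  Ry@0 = -2650.9149 N
  Ry@2 = +2730.1349 N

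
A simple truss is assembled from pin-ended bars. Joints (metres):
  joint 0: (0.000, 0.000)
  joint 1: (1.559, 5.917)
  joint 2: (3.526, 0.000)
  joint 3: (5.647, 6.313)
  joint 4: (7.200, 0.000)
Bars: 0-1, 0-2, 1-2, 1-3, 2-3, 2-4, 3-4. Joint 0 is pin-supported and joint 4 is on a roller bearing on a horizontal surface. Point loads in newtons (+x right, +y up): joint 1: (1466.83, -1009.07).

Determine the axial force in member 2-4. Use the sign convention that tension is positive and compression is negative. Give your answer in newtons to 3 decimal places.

N=5 nodes, M=7 members, R=3 reactions → 2N=10, M+R=10
member 0 (0-1): L=6.1189, (cx,cy)=(0.2548,0.9670)
member 1 (0-2): L=3.5260, (cx,cy)=(1.0000,0.0000)
member 2 (1-2): L=6.2354, (cx,cy)=(0.3155,-0.9489)
member 3 (1-3): L=4.1071, (cx,cy)=(0.9953,0.0964)
member 4 (2-3): L=6.6598, (cx,cy)=(0.3185,0.9479)
member 5 (2-4): L=3.6740, (cx,cy)=(1.0000,0.0000)
member 6 (3-4): L=6.5012, (cx,cy)=(0.2389,-0.9710)
solve A·x = −loads:
  F[0-1] = +429.0294 N (tension)
  F[0-2] = +1357.5206 N (tension)
  F[1-2] = -1588.0000 N (compression)
  F[1-3] = -860.5830 N (compression)
  F[2-3] = +1589.6915 N (tension)
  F[2-4] = +350.2899 N (tension)
  F[3-4] = -1466.3936 N (compression)
  Rx@0 = -1466.8300 N
  Ry@0 = -414.8707 N
  Ry@4 = +1423.9407 N

350.290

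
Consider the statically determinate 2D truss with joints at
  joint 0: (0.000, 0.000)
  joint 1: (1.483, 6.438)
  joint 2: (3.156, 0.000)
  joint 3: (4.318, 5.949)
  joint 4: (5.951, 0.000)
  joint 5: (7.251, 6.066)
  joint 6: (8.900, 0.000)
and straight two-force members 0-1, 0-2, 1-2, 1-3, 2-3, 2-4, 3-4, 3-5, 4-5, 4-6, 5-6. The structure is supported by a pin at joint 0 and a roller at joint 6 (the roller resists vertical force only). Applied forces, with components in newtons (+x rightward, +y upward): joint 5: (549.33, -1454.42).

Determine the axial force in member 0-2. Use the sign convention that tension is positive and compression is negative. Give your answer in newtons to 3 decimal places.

N=7 nodes, M=11 members, R=3 reactions → 2N=14, M+R=14
member 0 (0-1): L=6.6066, (cx,cy)=(0.2245,0.9745)
member 1 (0-2): L=3.1560, (cx,cy)=(1.0000,0.0000)
member 2 (1-2): L=6.6518, (cx,cy)=(0.2515,-0.9679)
member 3 (1-3): L=2.8769, (cx,cy)=(0.9854,-0.1700)
member 4 (2-3): L=6.0614, (cx,cy)=(0.1917,0.9815)
member 5 (2-4): L=2.7950, (cx,cy)=(1.0000,0.0000)
member 6 (3-4): L=6.1691, (cx,cy)=(0.2647,-0.9643)
member 7 (3-5): L=2.9353, (cx,cy)=(0.9992,0.0399)
member 8 (4-5): L=6.2037, (cx,cy)=(0.2096,0.9778)
member 9 (4-6): L=2.9490, (cx,cy)=(1.0000,0.0000)
member 10 (5-6): L=6.2861, (cx,cy)=(0.2623,-0.9650)
solve A·x = −loads:
  F[0-1] = +107.6802 N (tension)
  F[0-2] = +525.1587 N (tension)
  F[1-2] = -118.0148 N (compression)
  F[1-3] = +54.6484 N (tension)
  F[2-3] = +116.3798 N (tension)
  F[2-4] = +473.1664 N (tension)
  F[3-4] = -104.5187 N (compression)
  F[3-5] = +103.9132 N (tension)
  F[4-5] = +103.0790 N (tension)
  F[4-6] = +423.8991 N (tension)
  F[5-6] = -1615.9424 N (compression)
  Rx@0 = -549.3300 N
  Ry@0 = -104.9323 N
  Ry@6 = +1559.3523 N

525.159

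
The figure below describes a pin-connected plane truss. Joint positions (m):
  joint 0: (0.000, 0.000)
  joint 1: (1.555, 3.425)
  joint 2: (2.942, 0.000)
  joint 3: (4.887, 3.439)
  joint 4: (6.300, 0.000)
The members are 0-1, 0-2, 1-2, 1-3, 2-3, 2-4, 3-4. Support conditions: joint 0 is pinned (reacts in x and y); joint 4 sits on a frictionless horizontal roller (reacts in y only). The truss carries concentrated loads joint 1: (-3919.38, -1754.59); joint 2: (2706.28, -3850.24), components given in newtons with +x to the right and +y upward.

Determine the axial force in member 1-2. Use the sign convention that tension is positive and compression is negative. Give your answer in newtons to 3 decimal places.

N=5 nodes, M=7 members, R=3 reactions → 2N=10, M+R=10
member 0 (0-1): L=3.7615, (cx,cy)=(0.4134,0.9105)
member 1 (0-2): L=2.9420, (cx,cy)=(1.0000,0.0000)
member 2 (1-2): L=3.6952, (cx,cy)=(0.3754,-0.9269)
member 3 (1-3): L=3.3320, (cx,cy)=(1.0000,0.0042)
member 4 (2-3): L=3.9509, (cx,cy)=(0.4923,0.8704)
member 5 (2-4): L=3.3580, (cx,cy)=(1.0000,0.0000)
member 6 (3-4): L=3.7180, (cx,cy)=(0.3800,-0.9250)
solve A·x = −loads:
  F[0-1] = -6045.2857 N (compression)
  F[0-2] = +1286.0350 N (tension)
  F[1-2] = +4045.3089 N (tension)
  F[1-3] = -98.1760 N (compression)
  F[2-3] = +115.7091 N (tension)
  F[2-4] = +41.2126 N (tension)
  F[3-4] = -108.4409 N (compression)
  Rx@0 = +1213.1000 N
  Ry@0 = +5504.5257 N
  Ry@4 = +100.3043 N

4045.309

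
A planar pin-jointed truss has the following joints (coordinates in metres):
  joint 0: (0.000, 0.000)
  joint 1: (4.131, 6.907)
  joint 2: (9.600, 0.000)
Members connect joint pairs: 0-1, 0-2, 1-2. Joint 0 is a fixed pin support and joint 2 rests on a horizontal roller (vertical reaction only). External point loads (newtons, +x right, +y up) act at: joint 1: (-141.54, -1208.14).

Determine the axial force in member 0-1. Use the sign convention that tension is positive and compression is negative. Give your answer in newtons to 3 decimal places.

-920.628

N=3 nodes, M=3 members, R=3 reactions → 2N=6, M+R=6
member 0 (0-1): L=8.0481, (cx,cy)=(0.5133,0.8582)
member 1 (0-2): L=9.6000, (cx,cy)=(1.0000,0.0000)
member 2 (1-2): L=8.8100, (cx,cy)=(0.6208,-0.7840)
solve A·x = −loads:
  F[0-1] = -920.6280 N (compression)
  F[0-2] = +331.0084 N (tension)
  F[1-2] = -533.2225 N (compression)
  Rx@0 = +141.5400 N
  Ry@0 = +790.0973 N
  Ry@2 = +418.0427 N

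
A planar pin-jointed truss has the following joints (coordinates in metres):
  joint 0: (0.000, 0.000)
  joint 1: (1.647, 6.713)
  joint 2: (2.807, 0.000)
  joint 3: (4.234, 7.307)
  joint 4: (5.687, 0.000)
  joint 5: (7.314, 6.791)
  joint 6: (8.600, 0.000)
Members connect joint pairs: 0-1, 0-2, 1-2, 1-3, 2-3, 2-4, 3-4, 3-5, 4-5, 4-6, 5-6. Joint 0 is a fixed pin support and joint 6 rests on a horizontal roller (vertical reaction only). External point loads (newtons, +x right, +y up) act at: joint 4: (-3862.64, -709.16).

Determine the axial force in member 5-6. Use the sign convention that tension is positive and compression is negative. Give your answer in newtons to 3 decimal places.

N=7 nodes, M=11 members, R=3 reactions → 2N=14, M+R=14
member 0 (0-1): L=6.9121, (cx,cy)=(0.2383,0.9712)
member 1 (0-2): L=2.8070, (cx,cy)=(1.0000,0.0000)
member 2 (1-2): L=6.8125, (cx,cy)=(0.1703,-0.9854)
member 3 (1-3): L=2.6543, (cx,cy)=(0.9746,0.2238)
member 4 (2-3): L=7.4450, (cx,cy)=(0.1917,0.9815)
member 5 (2-4): L=2.8800, (cx,cy)=(1.0000,0.0000)
member 6 (3-4): L=7.4501, (cx,cy)=(0.1950,-0.9808)
member 7 (3-5): L=3.1229, (cx,cy)=(0.9863,-0.1652)
member 8 (4-5): L=6.9832, (cx,cy)=(0.2330,0.9725)
member 9 (4-6): L=2.9130, (cx,cy)=(1.0000,0.0000)
member 10 (5-6): L=6.9117, (cx,cy)=(0.1861,-0.9825)
solve A·x = −loads:
  F[0-1] = -247.3312 N (compression)
  F[0-2] = -3803.7064 N (compression)
  F[1-2] = +221.2563 N (tension)
  F[1-3] = -99.1221 N (compression)
  F[2-3] = -222.1439 N (compression)
  F[2-4] = -3723.4532 N (compression)
  F[3-4] = +277.9446 N (tension)
  F[3-5] = -196.0901 N (compression)
  F[4-5] = +448.9069 N (tension)
  F[4-6] = +88.8048 N (tension)
  F[5-6] = -477.2870 N (compression)
  Rx@0 = +3862.6400 N
  Ry@0 = +240.2073 N
  Ry@6 = +468.9527 N

-477.287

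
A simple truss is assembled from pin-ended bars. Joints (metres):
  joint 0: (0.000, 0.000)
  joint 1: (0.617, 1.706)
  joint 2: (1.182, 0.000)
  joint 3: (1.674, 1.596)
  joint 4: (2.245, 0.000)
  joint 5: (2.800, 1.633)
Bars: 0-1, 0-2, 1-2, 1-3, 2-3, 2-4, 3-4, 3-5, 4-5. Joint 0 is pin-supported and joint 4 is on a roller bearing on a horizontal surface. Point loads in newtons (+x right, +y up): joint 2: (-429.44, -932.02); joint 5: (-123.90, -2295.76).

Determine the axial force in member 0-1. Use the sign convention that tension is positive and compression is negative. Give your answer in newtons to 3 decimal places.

N=6 nodes, M=9 members, R=3 reactions → 2N=12, M+R=12
member 0 (0-1): L=1.8141, (cx,cy)=(0.3401,0.9404)
member 1 (0-2): L=1.1820, (cx,cy)=(1.0000,0.0000)
member 2 (1-2): L=1.7971, (cx,cy)=(0.3144,-0.9493)
member 3 (1-3): L=1.0627, (cx,cy)=(0.9946,-0.1035)
member 4 (2-3): L=1.6701, (cx,cy)=(0.2946,0.9556)
member 5 (2-4): L=1.0630, (cx,cy)=(1.0000,0.0000)
member 6 (3-4): L=1.6951, (cx,cy)=(0.3369,-0.9416)
member 7 (3-5): L=1.1266, (cx,cy)=(0.9995,0.0328)
member 8 (4-5): L=1.7247, (cx,cy)=(0.3218,0.9468)
solve A·x = −loads:
  F[0-1] = +38.4056 N (tension)
  F[0-2] = -566.4020 N (compression)
  F[1-2] = -40.8864 N (compression)
  F[1-3] = +26.0562 N (tension)
  F[2-3] = +1015.9160 N (tension)
  F[2-4] = -449.0957 N (compression)
  F[3-4] = -1005.0664 N (compression)
  F[3-5] = +664.1202 N (tension)
  F[4-5] = -2447.7636 N (compression)
  Rx@0 = +553.3400 N
  Ry@0 = -36.1162 N
  Ry@4 = +3263.8962 N

38.406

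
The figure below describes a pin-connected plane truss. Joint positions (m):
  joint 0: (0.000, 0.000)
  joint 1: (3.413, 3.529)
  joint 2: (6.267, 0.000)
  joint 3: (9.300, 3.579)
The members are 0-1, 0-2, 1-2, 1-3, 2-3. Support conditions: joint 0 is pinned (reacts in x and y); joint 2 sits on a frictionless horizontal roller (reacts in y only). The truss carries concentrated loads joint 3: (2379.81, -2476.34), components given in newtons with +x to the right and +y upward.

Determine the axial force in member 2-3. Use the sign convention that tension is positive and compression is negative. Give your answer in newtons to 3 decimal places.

-3296.171

N=4 nodes, M=5 members, R=3 reactions → 2N=8, M+R=8
member 0 (0-1): L=4.9094, (cx,cy)=(0.6952,0.7188)
member 1 (0-2): L=6.2670, (cx,cy)=(1.0000,0.0000)
member 2 (1-2): L=4.5386, (cx,cy)=(0.6288,-0.7775)
member 3 (1-3): L=5.8872, (cx,cy)=(1.0000,0.0085)
member 4 (2-3): L=4.6913, (cx,cy)=(0.6465,0.7629)
solve A·x = −loads:
  F[0-1] = +3557.9543 N (tension)
  F[0-2] = -93.6587 N (compression)
  F[1-2] = -3239.9619 N (compression)
  F[1-3] = +4510.9978 N (tension)
  F[2-3] = -3296.1708 N (compression)
  Rx@0 = -2379.8100 N
  Ry@0 = -2557.5362 N
  Ry@2 = +5033.8762 N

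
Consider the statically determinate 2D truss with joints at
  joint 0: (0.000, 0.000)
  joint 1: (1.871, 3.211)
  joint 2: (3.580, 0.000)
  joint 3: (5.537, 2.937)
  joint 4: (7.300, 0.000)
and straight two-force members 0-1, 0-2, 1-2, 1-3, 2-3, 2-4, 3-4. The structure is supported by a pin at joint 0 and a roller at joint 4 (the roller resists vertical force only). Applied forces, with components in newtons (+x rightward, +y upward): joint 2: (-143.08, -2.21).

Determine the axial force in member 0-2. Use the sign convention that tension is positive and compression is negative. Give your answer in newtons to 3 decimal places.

N=5 nodes, M=7 members, R=3 reactions → 2N=10, M+R=10
member 0 (0-1): L=3.7163, (cx,cy)=(0.5035,0.8640)
member 1 (0-2): L=3.5800, (cx,cy)=(1.0000,0.0000)
member 2 (1-2): L=3.6375, (cx,cy)=(0.4698,-0.8828)
member 3 (1-3): L=3.6762, (cx,cy)=(0.9972,-0.0745)
member 4 (2-3): L=3.5293, (cx,cy)=(0.5545,0.8322)
member 5 (2-4): L=3.7200, (cx,cy)=(1.0000,0.0000)
member 6 (3-4): L=3.4255, (cx,cy)=(0.5147,-0.8574)
solve A·x = −loads:
  F[0-1] = -1.3034 N (compression)
  F[0-2] = -142.4238 N (compression)
  F[1-2] = +1.3865 N (tension)
  F[1-3] = -1.3113 N (compression)
  F[2-3] = +1.1849 N (tension)
  F[2-4] = +0.6506 N (tension)
  F[3-4] = -1.2641 N (compression)
  Rx@0 = +143.0800 N
  Ry@0 = +1.1262 N
  Ry@4 = +1.0838 N

-142.424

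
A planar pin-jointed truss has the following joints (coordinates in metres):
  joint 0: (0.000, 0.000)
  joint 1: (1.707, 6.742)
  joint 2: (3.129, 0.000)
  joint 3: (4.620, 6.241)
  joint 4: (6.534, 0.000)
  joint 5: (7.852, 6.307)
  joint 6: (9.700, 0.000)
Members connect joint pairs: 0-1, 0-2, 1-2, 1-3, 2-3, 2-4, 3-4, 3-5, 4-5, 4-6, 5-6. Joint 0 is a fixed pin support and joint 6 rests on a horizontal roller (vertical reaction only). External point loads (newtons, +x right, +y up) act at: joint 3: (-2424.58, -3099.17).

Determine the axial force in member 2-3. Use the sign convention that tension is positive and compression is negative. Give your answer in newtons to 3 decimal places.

N=7 nodes, M=11 members, R=3 reactions → 2N=14, M+R=14
member 0 (0-1): L=6.9547, (cx,cy)=(0.2454,0.9694)
member 1 (0-2): L=3.1290, (cx,cy)=(1.0000,0.0000)
member 2 (1-2): L=6.8903, (cx,cy)=(0.2064,-0.9785)
member 3 (1-3): L=2.9558, (cx,cy)=(0.9855,-0.1695)
member 4 (2-3): L=6.4166, (cx,cy)=(0.2324,0.9726)
member 5 (2-4): L=3.4050, (cx,cy)=(1.0000,0.0000)
member 6 (3-4): L=6.5279, (cx,cy)=(0.2932,-0.9561)
member 7 (3-5): L=3.2327, (cx,cy)=(0.9998,0.0204)
member 8 (4-5): L=6.4432, (cx,cy)=(0.2046,0.9789)
member 9 (4-6): L=3.1660, (cx,cy)=(1.0000,0.0000)
member 10 (5-6): L=6.5722, (cx,cy)=(0.2812,-0.9597)
solve A·x = −loads:
  F[0-1] = -3283.4898 N (compression)
  F[0-2] = -1618.6668 N (compression)
  F[1-2] = +3522.5163 N (tension)
  F[1-3] = -1555.3825 N (compression)
  F[2-3] = -3543.6813 N (compression)
  F[2-4] = -68.2762 N (compression)
  F[3-4] = +88.6395 N (tension)
  F[3-5] = +42.2956 N (tension)
  F[4-5] = -86.5744 N (compression)
  F[4-6] = -24.5776 N (compression)
  F[5-6] = +87.4068 N (tension)
  Rx@0 = +2424.5800 N
  Ry@0 = +3183.0502 N
  Ry@6 = -83.8802 N

-3543.681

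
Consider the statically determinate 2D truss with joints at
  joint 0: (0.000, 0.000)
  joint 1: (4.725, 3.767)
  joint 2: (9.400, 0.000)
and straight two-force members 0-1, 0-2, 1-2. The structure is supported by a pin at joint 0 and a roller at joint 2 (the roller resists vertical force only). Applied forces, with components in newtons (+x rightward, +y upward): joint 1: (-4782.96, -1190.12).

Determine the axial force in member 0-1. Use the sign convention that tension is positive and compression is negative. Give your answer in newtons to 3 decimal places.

-4024.240

N=3 nodes, M=3 members, R=3 reactions → 2N=6, M+R=6
member 0 (0-1): L=6.0428, (cx,cy)=(0.7819,0.6234)
member 1 (0-2): L=9.4000, (cx,cy)=(1.0000,0.0000)
member 2 (1-2): L=6.0038, (cx,cy)=(0.7787,-0.6274)
solve A·x = −loads:
  F[0-1] = -4024.2403 N (compression)
  F[0-2] = -1636.3376 N (compression)
  F[1-2] = +2101.4512 N (tension)
  Rx@0 = +4782.9600 N
  Ry@0 = +2508.6406 N
  Ry@2 = -1318.5206 N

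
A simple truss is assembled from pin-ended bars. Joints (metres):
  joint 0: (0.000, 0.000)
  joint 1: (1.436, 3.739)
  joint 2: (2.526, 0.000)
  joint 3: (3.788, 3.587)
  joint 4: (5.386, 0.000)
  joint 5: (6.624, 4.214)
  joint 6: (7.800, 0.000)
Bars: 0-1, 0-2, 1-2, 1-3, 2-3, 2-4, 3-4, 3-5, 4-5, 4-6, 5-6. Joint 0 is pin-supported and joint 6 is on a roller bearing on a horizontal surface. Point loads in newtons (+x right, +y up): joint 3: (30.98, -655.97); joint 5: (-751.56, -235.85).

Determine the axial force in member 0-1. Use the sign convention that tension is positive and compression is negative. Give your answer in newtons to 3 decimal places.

N=7 nodes, M=11 members, R=3 reactions → 2N=14, M+R=14
member 0 (0-1): L=4.0053, (cx,cy)=(0.3585,0.9335)
member 1 (0-2): L=2.5260, (cx,cy)=(1.0000,0.0000)
member 2 (1-2): L=3.8946, (cx,cy)=(0.2799,-0.9600)
member 3 (1-3): L=2.3569, (cx,cy)=(0.9979,-0.0645)
member 4 (2-3): L=3.8025, (cx,cy)=(0.3319,0.9433)
member 5 (2-4): L=2.8600, (cx,cy)=(1.0000,0.0000)
member 6 (3-4): L=3.9269, (cx,cy)=(0.4069,-0.9135)
member 7 (3-5): L=2.9045, (cx,cy)=(0.9764,0.2159)
member 8 (4-5): L=4.3921, (cx,cy)=(0.2819,0.9595)
member 9 (4-6): L=2.4140, (cx,cy)=(1.0000,0.0000)
member 10 (5-6): L=4.3750, (cx,cy)=(0.2688,-0.9632)
solve A·x = −loads:
  F[0-1] = -819.2132 N (compression)
  F[0-2] = -426.8697 N (compression)
  F[1-2] = +832.0316 N (tension)
  F[1-3] = -527.6710 N (compression)
  F[2-3] = -846.7767 N (compression)
  F[2-4] = +87.0246 N (tension)
  F[3-4] = -76.3567 N (compression)
  F[3-5] = -827.0117 N (compression)
  F[4-5] = +72.6960 N (tension)
  F[4-6] = +35.4610 N (tension)
  F[5-6] = -131.9240 N (compression)
  Rx@0 = +720.5800 N
  Ry@0 = +764.7513 N
  Ry@6 = +127.0687 N

-819.213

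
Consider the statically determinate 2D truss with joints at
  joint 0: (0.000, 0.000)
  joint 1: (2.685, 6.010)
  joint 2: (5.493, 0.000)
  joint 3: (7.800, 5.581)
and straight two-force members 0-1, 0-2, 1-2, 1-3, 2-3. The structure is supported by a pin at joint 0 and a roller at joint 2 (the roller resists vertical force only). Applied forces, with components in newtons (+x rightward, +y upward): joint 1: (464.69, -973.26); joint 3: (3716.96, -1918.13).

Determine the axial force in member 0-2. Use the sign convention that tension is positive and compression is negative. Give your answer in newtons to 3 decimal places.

2129.702

N=4 nodes, M=5 members, R=3 reactions → 2N=8, M+R=8
member 0 (0-1): L=6.5825, (cx,cy)=(0.4079,0.9130)
member 1 (0-2): L=5.4930, (cx,cy)=(1.0000,0.0000)
member 2 (1-2): L=6.6336, (cx,cy)=(0.4233,-0.9060)
member 3 (1-3): L=5.1330, (cx,cy)=(0.9965,-0.0836)
member 4 (2-3): L=6.0390, (cx,cy)=(0.3820,0.9242)
solve A·x = −loads:
  F[0-1] = +5030.5213 N (tension)
  F[0-2] = +2129.7021 N (tension)
  F[1-2] = -6547.3448 N (compression)
  F[1-3] = +4374.0397 N (tension)
  F[2-3] = -1679.9746 N (compression)
  Rx@0 = -4181.6500 N
  Ry@0 = -4593.0006 N
  Ry@2 = +7484.3906 N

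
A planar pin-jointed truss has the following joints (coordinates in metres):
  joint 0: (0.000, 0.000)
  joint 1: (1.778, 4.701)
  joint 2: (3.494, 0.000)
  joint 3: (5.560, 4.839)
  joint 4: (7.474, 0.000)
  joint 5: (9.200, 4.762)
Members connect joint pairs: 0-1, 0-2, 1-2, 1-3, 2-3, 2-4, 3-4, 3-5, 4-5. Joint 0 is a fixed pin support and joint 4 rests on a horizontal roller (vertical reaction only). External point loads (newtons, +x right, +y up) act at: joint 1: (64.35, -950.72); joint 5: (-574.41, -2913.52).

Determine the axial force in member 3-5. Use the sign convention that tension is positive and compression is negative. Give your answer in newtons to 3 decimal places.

478.046

N=6 nodes, M=9 members, R=3 reactions → 2N=12, M+R=12
member 0 (0-1): L=5.0260, (cx,cy)=(0.3538,0.9353)
member 1 (0-2): L=3.4940, (cx,cy)=(1.0000,0.0000)
member 2 (1-2): L=5.0044, (cx,cy)=(0.3429,-0.9394)
member 3 (1-3): L=3.7845, (cx,cy)=(0.9993,0.0365)
member 4 (2-3): L=5.2616, (cx,cy)=(0.3927,0.9197)
member 5 (2-4): L=3.9800, (cx,cy)=(1.0000,0.0000)
member 6 (3-4): L=5.2038, (cx,cy)=(0.3678,-0.9299)
member 7 (3-5): L=3.6408, (cx,cy)=(0.9998,-0.0211)
member 8 (4-5): L=5.0651, (cx,cy)=(0.3408,0.9402)
solve A·x = −loads:
  F[0-1] = -403.3067 N (compression)
  F[0-2] = -367.3861 N (compression)
  F[1-2] = -610.4173 N (compression)
  F[1-3] = +2.2885 N (tension)
  F[2-3] = +623.4845 N (tension)
  F[2-4] = -821.5127 N (compression)
  F[3-4] = -627.5968 N (compression)
  F[3-5] = +478.0458 N (tension)
  F[4-5] = -3088.2400 N (compression)
  Rx@0 = +510.0600 N
  Ry@0 = +377.2273 N
  Ry@4 = +3487.0127 N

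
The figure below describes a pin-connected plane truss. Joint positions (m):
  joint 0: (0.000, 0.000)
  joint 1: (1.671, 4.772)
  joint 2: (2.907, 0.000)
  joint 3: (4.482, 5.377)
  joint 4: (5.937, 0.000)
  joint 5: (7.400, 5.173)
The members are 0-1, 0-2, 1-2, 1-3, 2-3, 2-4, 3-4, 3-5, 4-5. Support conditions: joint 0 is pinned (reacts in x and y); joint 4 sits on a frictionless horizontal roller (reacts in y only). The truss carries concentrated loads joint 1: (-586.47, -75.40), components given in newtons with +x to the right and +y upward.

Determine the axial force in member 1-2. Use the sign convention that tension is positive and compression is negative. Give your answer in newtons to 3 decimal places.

N=6 nodes, M=9 members, R=3 reactions → 2N=12, M+R=12
member 0 (0-1): L=5.0561, (cx,cy)=(0.3305,0.9438)
member 1 (0-2): L=2.9070, (cx,cy)=(1.0000,0.0000)
member 2 (1-2): L=4.9295, (cx,cy)=(0.2507,-0.9681)
member 3 (1-3): L=2.8754, (cx,cy)=(0.9776,0.2104)
member 4 (2-3): L=5.6029, (cx,cy)=(0.2811,0.9597)
member 5 (2-4): L=3.0300, (cx,cy)=(1.0000,0.0000)
member 6 (3-4): L=5.5704, (cx,cy)=(0.2612,-0.9653)
member 7 (3-5): L=2.9251, (cx,cy)=(0.9976,-0.0697)
member 8 (4-5): L=5.3759, (cx,cy)=(0.2721,0.9623)
solve A·x = −loads:
  F[0-1] = -556.8574 N (compression)
  F[0-2] = -402.4334 N (compression)
  F[1-2] = +525.2157 N (tension)
  F[1-3] = +276.9422 N (tension)
  F[2-3] = -529.8007 N (compression)
  F[2-4] = -121.8138 N (compression)
  F[3-4] = +466.3571 N (tension)
  F[3-5] = -0.0000 N (compression)
  F[4-5] = +0.0000 N (tension)
  Rx@0 = +586.4700 N
  Ry@0 = +525.5670 N
  Ry@4 = -450.1670 N

525.216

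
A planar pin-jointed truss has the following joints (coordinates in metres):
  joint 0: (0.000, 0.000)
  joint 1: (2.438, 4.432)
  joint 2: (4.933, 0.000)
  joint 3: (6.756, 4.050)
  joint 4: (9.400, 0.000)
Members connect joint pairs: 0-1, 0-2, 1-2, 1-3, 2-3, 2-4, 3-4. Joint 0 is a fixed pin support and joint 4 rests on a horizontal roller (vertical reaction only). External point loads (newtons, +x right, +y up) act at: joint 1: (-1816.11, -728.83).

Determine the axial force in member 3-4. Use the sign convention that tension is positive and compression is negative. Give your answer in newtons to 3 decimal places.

796.849

N=5 nodes, M=7 members, R=3 reactions → 2N=10, M+R=10
member 0 (0-1): L=5.0583, (cx,cy)=(0.4820,0.8762)
member 1 (0-2): L=4.9330, (cx,cy)=(1.0000,0.0000)
member 2 (1-2): L=5.0860, (cx,cy)=(0.4906,-0.8714)
member 3 (1-3): L=4.3349, (cx,cy)=(0.9961,-0.0881)
member 4 (2-3): L=4.4414, (cx,cy)=(0.4105,0.9119)
member 5 (2-4): L=4.4670, (cx,cy)=(1.0000,0.0000)
member 6 (3-4): L=4.8367, (cx,cy)=(0.5467,-0.8374)
solve A·x = −loads:
  F[0-1] = -1593.3620 N (compression)
  F[0-2] = -1048.1422 N (compression)
  F[1-2] = +693.8572 N (tension)
  F[1-3] = +710.5279 N (tension)
  F[2-3] = -663.0617 N (compression)
  F[2-4] = -435.6045 N (compression)
  F[3-4] = +796.8491 N (tension)
  Rx@0 = +1816.1100 N
  Ry@0 = +1396.0760 N
  Ry@4 = -667.2460 N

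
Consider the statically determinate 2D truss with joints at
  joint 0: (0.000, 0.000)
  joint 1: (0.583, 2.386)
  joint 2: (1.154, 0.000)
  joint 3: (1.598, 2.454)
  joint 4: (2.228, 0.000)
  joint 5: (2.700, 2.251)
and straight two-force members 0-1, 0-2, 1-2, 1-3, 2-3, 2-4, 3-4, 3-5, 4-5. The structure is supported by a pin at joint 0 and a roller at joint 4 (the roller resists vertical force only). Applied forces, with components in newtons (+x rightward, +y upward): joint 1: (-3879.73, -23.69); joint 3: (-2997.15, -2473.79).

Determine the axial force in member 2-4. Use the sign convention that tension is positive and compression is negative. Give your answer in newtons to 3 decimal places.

N=6 nodes, M=9 members, R=3 reactions → 2N=12, M+R=12
member 0 (0-1): L=2.4562, (cx,cy)=(0.2374,0.9714)
member 1 (0-2): L=1.1540, (cx,cy)=(1.0000,0.0000)
member 2 (1-2): L=2.4534, (cx,cy)=(0.2327,-0.9725)
member 3 (1-3): L=1.0173, (cx,cy)=(0.9978,0.0668)
member 4 (2-3): L=2.4938, (cx,cy)=(0.1780,0.9840)
member 5 (2-4): L=1.0740, (cx,cy)=(1.0000,0.0000)
member 6 (3-4): L=2.5336, (cx,cy)=(0.2487,-0.9686)
member 7 (3-5): L=1.1205, (cx,cy)=(0.9835,-0.1812)
member 8 (4-5): L=2.3000, (cx,cy)=(0.2052,0.9787)
solve A·x = −loads:
  F[0-1] = -8413.4653 N (compression)
  F[0-2] = -4879.8668 N (compression)
  F[1-2] = +8374.8667 N (tension)
  F[1-3] = -66.6057 N (compression)
  F[2-3] = -8277.1219 N (compression)
  F[2-4] = -1457.0470 N (compression)
  F[3-4] = +5859.5901 N (tension)
  F[3-5] = +0.0000 N (tension)
  F[4-5] = -0.0000 N (compression)
  Rx@0 = +6876.8800 N
  Ry@0 = +8173.0250 N
  Ry@4 = -5675.5450 N

-1457.047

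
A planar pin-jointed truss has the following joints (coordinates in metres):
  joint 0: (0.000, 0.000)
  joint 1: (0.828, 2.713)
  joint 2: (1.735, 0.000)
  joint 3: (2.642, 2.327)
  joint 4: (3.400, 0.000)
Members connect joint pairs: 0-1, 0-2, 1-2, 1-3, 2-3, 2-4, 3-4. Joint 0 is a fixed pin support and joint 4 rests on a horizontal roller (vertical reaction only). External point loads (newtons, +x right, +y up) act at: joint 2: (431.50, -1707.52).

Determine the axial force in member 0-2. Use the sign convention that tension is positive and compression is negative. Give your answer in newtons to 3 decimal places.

N=5 nodes, M=7 members, R=3 reactions → 2N=10, M+R=10
member 0 (0-1): L=2.8365, (cx,cy)=(0.2919,0.9564)
member 1 (0-2): L=1.7350, (cx,cy)=(1.0000,0.0000)
member 2 (1-2): L=2.8606, (cx,cy)=(0.3171,-0.9484)
member 3 (1-3): L=1.8546, (cx,cy)=(0.9781,-0.2081)
member 4 (2-3): L=2.4975, (cx,cy)=(0.3632,0.9317)
member 5 (2-4): L=1.6650, (cx,cy)=(1.0000,0.0000)
member 6 (3-4): L=2.4473, (cx,cy)=(0.3097,-0.9508)
solve A·x = −loads:
  F[0-1] = -874.2589 N (compression)
  F[0-2] = +686.7006 N (tension)
  F[1-2] = +1010.8427 N (tension)
  F[1-3] = -588.5946 N (compression)
  F[2-3] = +803.7053 N (tension)
  F[2-4] = +283.8306 N (tension)
  F[3-4] = -916.3998 N (compression)
  Rx@0 = -431.5000 N
  Ry@0 = +836.1826 N
  Ry@4 = +871.3374 N

686.701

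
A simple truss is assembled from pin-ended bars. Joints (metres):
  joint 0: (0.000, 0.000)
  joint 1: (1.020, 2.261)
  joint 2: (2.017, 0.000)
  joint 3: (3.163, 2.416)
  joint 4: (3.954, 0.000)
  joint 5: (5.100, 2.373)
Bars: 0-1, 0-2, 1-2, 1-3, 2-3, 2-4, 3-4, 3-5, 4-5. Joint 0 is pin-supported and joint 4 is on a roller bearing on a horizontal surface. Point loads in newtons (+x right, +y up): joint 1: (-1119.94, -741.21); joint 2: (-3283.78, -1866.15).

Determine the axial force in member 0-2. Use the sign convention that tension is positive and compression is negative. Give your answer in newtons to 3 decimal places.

-3454.272

N=6 nodes, M=9 members, R=3 reactions → 2N=12, M+R=12
member 0 (0-1): L=2.4804, (cx,cy)=(0.4112,0.9115)
member 1 (0-2): L=2.0170, (cx,cy)=(1.0000,0.0000)
member 2 (1-2): L=2.4711, (cx,cy)=(0.4035,-0.9150)
member 3 (1-3): L=2.1486, (cx,cy)=(0.9974,0.0721)
member 4 (2-3): L=2.6740, (cx,cy)=(0.4286,0.9035)
member 5 (2-4): L=1.9370, (cx,cy)=(1.0000,0.0000)
member 6 (3-4): L=2.5422, (cx,cy)=(0.3111,-0.9504)
member 7 (3-5): L=1.9375, (cx,cy)=(0.9998,-0.0222)
member 8 (4-5): L=2.6352, (cx,cy)=(0.4349,0.9005)
solve A·x = −loads:
  F[0-1] = -2308.8599 N (compression)
  F[0-2] = -3454.2720 N (compression)
  F[1-2] = +1457.0723 N (tension)
  F[1-3] = -418.4845 N (compression)
  F[2-3] = +589.8553 N (tension)
  F[2-4] = +164.6008 N (tension)
  F[3-4] = -529.0096 N (compression)
  F[3-5] = -0.0000 N (tension)
  F[4-5] = +0.0000 N (tension)
  Rx@0 = +4403.7200 N
  Ry@0 = +2104.6098 N
  Ry@4 = +502.7502 N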